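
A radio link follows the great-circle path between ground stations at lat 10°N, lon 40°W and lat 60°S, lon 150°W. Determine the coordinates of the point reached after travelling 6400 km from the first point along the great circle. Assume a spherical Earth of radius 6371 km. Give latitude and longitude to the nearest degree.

≈ lat 39°S, lon 73°W

Write both endpoints as unit vectors p₁, p₂ with components (cos φ cos λ, cos φ sin λ, sin φ).
The central angle between the endpoints is δ = arccos(p₁·p₂) ≈ 1.895 rad (108.6°). The total great-circle distance is δ·R ≈ 1.895 × 6371 ≈ 12075 km, so the target fraction is f = 6400/12075 ≈ 0.530.
Interpolate at f ≈ 0.530 with slerp weights a = sin((1−f)δ)/sin δ ≈ 0.820, b = sin(fδ)/sin δ ≈ 0.890.
p = a·p₁ + b·p₂ ≈ (0.233, -0.742, -0.629); φ = arcsin(p_z) ≈ -38.95°, λ = atan2(p_y, p_x) ≈ -72.54°.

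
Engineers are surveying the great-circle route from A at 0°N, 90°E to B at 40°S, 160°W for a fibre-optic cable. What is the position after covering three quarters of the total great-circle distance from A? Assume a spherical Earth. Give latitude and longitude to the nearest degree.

Convert each endpoint to a unit vector on the sphere (x = cos φ cos λ, y = cos φ sin λ, z = sin φ).
The central angle between the endpoints is δ = arccos(p₁·p₂) ≈ 1.836 rad (105.2°).
Interpolate at f = 3/4 with slerp weights a = sin((1−f)δ)/sin δ ≈ 0.459, b = sin(fδ)/sin δ ≈ 1.017.
p = a·p₁ + b·p₂ ≈ (-0.732, 0.193, -0.654); φ = arcsin(p_z) ≈ -40.81°, λ = atan2(p_y, p_x) ≈ 165.25°.

≈ 41°S, 165°E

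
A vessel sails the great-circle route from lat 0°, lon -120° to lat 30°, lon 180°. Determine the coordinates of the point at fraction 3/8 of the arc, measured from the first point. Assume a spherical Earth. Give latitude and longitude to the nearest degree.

Convert each endpoint to a unit vector on the sphere (x = cos φ cos λ, y = cos φ sin λ, z = sin φ).
The central angle between the endpoints is δ = arccos(p₁·p₂) ≈ 1.123 rad (64.3°).
Interpolate at f = 3/8 with slerp weights a = sin((1−f)δ)/sin δ ≈ 0.716, b = sin(fδ)/sin δ ≈ 0.453.
p = a·p₁ + b·p₂ ≈ (-0.751, -0.620, 0.227); φ = arcsin(p_z) ≈ 13.11°, λ = atan2(p_y, p_x) ≈ -140.44°.

≈ lat 13°, lon -140°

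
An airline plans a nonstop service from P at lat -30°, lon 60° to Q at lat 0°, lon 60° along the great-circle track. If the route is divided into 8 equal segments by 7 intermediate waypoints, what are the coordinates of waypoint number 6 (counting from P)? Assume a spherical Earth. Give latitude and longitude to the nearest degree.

≈ lat -7°, lon 60°

Write both endpoints as unit vectors p₁, p₂ with components (cos φ cos λ, cos φ sin λ, sin φ).
The central angle between the endpoints is δ = arccos(p₁·p₂) ≈ 0.524 rad (30.0°).
Interpolate at f = 6/8 with slerp weights a = sin((1−f)δ)/sin δ ≈ 0.261, b = sin(fδ)/sin δ ≈ 0.765.
p = a·p₁ + b·p₂ ≈ (0.496, 0.859, -0.131); φ = arcsin(p_z) ≈ -7.50°, λ = atan2(p_y, p_x) ≈ 60.00°.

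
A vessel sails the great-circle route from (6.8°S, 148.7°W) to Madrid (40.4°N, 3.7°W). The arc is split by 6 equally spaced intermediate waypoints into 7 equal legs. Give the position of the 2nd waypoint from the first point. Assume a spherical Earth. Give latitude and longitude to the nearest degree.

≈ (23°N, 124°W)

The haversine formula gives a central angle δ ≈ 2.341 rad (134.1°) between the endpoints.
Interpolate at f = 2/7 with slerp weights a = sin((1−f)δ)/sin δ ≈ 1.386, b = sin(fδ)/sin δ ≈ 0.864.
p = a·p₁ + b·p₂ ≈ (-0.519, -0.757, 0.396); φ = arcsin(p_z) ≈ 23.31°, λ = atan2(p_y, p_x) ≈ -124.44°.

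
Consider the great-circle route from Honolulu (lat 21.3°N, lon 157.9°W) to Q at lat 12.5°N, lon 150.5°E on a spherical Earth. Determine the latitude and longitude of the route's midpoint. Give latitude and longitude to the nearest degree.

≈ lat 19°N, lon 176°E

Convert each endpoint to a unit vector on the sphere (x = cos φ cos λ, y = cos φ sin λ, z = sin φ).
The central angle between the endpoints is δ = arccos(p₁·p₂) ≈ 0.872 rad (49.9°).
Interpolate at f = 1/2 with slerp weights a = sin((1−f)δ)/sin δ ≈ 0.552, b = sin(fδ)/sin δ ≈ 0.552.
p = a·p₁ + b·p₂ ≈ (-0.945, 0.072, 0.320); φ = arcsin(p_z) ≈ 18.65°, λ = atan2(p_y, p_x) ≈ 175.65°.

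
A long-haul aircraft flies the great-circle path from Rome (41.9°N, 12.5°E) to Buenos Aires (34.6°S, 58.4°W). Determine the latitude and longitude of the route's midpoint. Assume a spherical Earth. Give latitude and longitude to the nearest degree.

Write both endpoints as unit vectors p₁, p₂ with components (cos φ cos λ, cos φ sin λ, sin φ).
The central angle between the endpoints is δ = arccos(p₁·p₂) ≈ 1.751 rad (100.3°).
Interpolate at f = 1/2 with slerp weights a = sin((1−f)δ)/sin δ ≈ 0.780, b = sin(fδ)/sin δ ≈ 0.780.
p = a·p₁ + b·p₂ ≈ (0.904, -0.421, 0.078); φ = arcsin(p_z) ≈ 4.47°, λ = atan2(p_y, p_x) ≈ -25.00°.

≈ 4°N, 25°W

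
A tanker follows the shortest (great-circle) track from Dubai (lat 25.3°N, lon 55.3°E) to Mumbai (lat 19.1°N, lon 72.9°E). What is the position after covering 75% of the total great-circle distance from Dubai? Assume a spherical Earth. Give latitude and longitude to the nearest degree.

≈ lat 21°N, lon 69°E

Convert each endpoint to a unit vector on the sphere (x = cos φ cos λ, y = cos φ sin λ, z = sin φ).
The central angle between the endpoints is δ = arccos(p₁·p₂) ≈ 0.304 rad (17.4°).
Interpolate at f = 0.75 with slerp weights a = sin((1−f)δ)/sin δ ≈ 0.254, b = sin(fδ)/sin δ ≈ 0.755.
p = a·p₁ + b·p₂ ≈ (0.340, 0.871, 0.355); φ = arcsin(p_z) ≈ 20.82°, λ = atan2(p_y, p_x) ≈ 68.65°.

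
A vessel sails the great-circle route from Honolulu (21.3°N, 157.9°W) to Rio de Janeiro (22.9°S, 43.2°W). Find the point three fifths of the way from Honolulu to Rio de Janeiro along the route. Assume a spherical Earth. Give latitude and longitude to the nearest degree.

Convert each endpoint to a unit vector on the sphere (x = cos φ cos λ, y = cos φ sin λ, z = sin φ).
The central angle between the endpoints is δ = arccos(p₁·p₂) ≈ 2.094 rad (120.0°).
Interpolate at f = 3/5 with slerp weights a = sin((1−f)δ)/sin δ ≈ 0.858, b = sin(fδ)/sin δ ≈ 1.098.
p = a·p₁ + b·p₂ ≈ (-0.003, -0.993, -0.116); φ = arcsin(p_z) ≈ -6.64°, λ = atan2(p_y, p_x) ≈ -90.19°.

≈ 7°S, 90°W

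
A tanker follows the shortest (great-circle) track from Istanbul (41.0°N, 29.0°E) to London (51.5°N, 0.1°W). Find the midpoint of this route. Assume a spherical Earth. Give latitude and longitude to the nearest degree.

≈ 47°N, 16°E

Convert each endpoint to a unit vector on the sphere (x = cos φ cos λ, y = cos φ sin λ, z = sin φ).
The central angle between the endpoints is δ = arccos(p₁·p₂) ≈ 0.393 rad (22.5°).
Interpolate at f = 1/2 with slerp weights a = sin((1−f)δ)/sin δ ≈ 0.510, b = sin(fδ)/sin δ ≈ 0.510.
p = a·p₁ + b·p₂ ≈ (0.654, 0.186, 0.733); φ = arcsin(p_z) ≈ 47.17°, λ = atan2(p_y, p_x) ≈ 15.88°.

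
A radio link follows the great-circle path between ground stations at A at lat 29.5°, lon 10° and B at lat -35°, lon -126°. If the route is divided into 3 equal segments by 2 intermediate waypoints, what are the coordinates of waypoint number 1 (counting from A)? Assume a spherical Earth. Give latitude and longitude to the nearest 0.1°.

Write both endpoints as unit vectors p₁, p₂ with components (cos φ cos λ, cos φ sin λ, sin φ).
The central angle between the endpoints is δ = arccos(p₁·p₂) ≈ 2.490 rad (142.7°).
Interpolate at f = 1/3 with slerp weights a = sin((1−f)δ)/sin δ ≈ 1.643, b = sin(fδ)/sin δ ≈ 1.217.
p = a·p₁ + b·p₂ ≈ (0.822, -0.558, 0.111); φ = arcsin(p_z) ≈ 6.36°, λ = atan2(p_y, p_x) ≈ -34.19°.

≈ lat 6.4°, lon -34.2°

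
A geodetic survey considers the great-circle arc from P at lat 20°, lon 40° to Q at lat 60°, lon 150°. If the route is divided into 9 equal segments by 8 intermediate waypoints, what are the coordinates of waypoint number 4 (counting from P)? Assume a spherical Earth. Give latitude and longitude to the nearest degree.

Write both endpoints as unit vectors p₁, p₂ with components (cos φ cos λ, cos φ sin λ, sin φ).
The central angle between the endpoints is δ = arccos(p₁·p₂) ≈ 1.435 rad (82.2°).
Interpolate at f = 4/9 with slerp weights a = sin((1−f)δ)/sin δ ≈ 0.722, b = sin(fδ)/sin δ ≈ 0.601.
p = a·p₁ + b·p₂ ≈ (0.260, 0.586, 0.767); φ = arcsin(p_z) ≈ 50.12°, λ = atan2(p_y, p_x) ≈ 66.12°.

≈ lat 50°, lon 66°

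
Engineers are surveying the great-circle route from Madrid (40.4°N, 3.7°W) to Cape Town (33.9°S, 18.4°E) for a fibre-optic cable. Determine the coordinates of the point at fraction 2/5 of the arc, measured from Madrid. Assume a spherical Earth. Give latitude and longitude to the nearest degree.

≈ 11°N, 6°E

Write both endpoints as unit vectors p₁, p₂ with components (cos φ cos λ, cos φ sin λ, sin φ).
The central angle between the endpoints is δ = arccos(p₁·p₂) ≈ 1.345 rad (77.0°).
Interpolate at f = 2/5 with slerp weights a = sin((1−f)δ)/sin δ ≈ 0.741, b = sin(fδ)/sin δ ≈ 0.526.
p = a·p₁ + b·p₂ ≈ (0.977, 0.101, 0.187); φ = arcsin(p_z) ≈ 10.78°, λ = atan2(p_y, p_x) ≈ 5.92°.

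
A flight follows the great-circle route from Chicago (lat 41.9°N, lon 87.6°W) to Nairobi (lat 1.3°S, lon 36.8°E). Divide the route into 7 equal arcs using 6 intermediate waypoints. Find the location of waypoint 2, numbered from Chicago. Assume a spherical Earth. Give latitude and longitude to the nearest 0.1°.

≈ lat 46.2°N, lon 41.3°W

Convert each endpoint to a unit vector on the sphere (x = cos φ cos λ, y = cos φ sin λ, z = sin φ).
The central angle between the endpoints is δ = arccos(p₁·p₂) ≈ 2.021 rad (115.8°).
Interpolate at f = 2/7 with slerp weights a = sin((1−f)δ)/sin δ ≈ 1.102, b = sin(fδ)/sin δ ≈ 0.607.
p = a·p₁ + b·p₂ ≈ (0.520, -0.456, 0.722); φ = arcsin(p_z) ≈ 46.23°, λ = atan2(p_y, p_x) ≈ -41.27°.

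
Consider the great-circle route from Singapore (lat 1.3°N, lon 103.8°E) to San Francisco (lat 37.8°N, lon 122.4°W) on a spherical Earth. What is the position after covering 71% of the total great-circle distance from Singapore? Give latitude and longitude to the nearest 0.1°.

≈ lat 47.6°N, lon 169.6°W

From cos δ = sin φ₁ sin φ₂ + cos φ₁ cos φ₂ cos Δλ, the central angle is δ ≈ 2.133 rad (122.2°).
Interpolate at f = 0.71 with slerp weights a = sin((1−f)δ)/sin δ ≈ 0.685, b = sin(fδ)/sin δ ≈ 1.180.
p = a·p₁ + b·p₂ ≈ (-0.663, -0.122, 0.739); φ = arcsin(p_z) ≈ 47.62°, λ = atan2(p_y, p_x) ≈ -169.58°.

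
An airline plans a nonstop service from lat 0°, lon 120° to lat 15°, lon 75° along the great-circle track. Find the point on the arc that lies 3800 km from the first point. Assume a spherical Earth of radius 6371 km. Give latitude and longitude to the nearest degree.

Convert each endpoint to a unit vector on the sphere (x = cos φ cos λ, y = cos φ sin λ, z = sin φ).
The central angle between the endpoints is δ = arccos(p₁·p₂) ≈ 0.819 rad (46.9°). The total great-circle distance is δ·R ≈ 0.819 × 6371 ≈ 5217 km, so the target fraction is f = 3800/5217 ≈ 0.728.
Interpolate at f ≈ 0.728 with slerp weights a = sin((1−f)δ)/sin δ ≈ 0.302, b = sin(fδ)/sin δ ≈ 0.769.
p = a·p₁ + b·p₂ ≈ (0.041, 0.979, 0.199); φ = arcsin(p_z) ≈ 11.48°, λ = atan2(p_y, p_x) ≈ 87.59°.

≈ lat 11°, lon 88°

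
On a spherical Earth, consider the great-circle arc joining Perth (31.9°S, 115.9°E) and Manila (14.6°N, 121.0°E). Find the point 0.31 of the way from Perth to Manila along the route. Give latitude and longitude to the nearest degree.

≈ 17°S, 118°E

Write both endpoints as unit vectors p₁, p₂ with components (cos φ cos λ, cos φ sin λ, sin φ).
The central angle between the endpoints is δ = arccos(p₁·p₂) ≈ 0.816 rad (46.8°).
Interpolate at f = 0.31 with slerp weights a = sin((1−f)δ)/sin δ ≈ 0.733, b = sin(fδ)/sin δ ≈ 0.344.
p = a·p₁ + b·p₂ ≈ (-0.443, 0.845, -0.301); φ = arcsin(p_z) ≈ -17.49°, λ = atan2(p_y, p_x) ≈ 117.68°.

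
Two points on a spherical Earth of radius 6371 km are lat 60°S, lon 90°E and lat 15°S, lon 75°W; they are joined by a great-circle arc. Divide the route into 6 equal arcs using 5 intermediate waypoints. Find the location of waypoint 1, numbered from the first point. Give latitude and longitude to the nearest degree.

≈ lat 76°S, lon 71°E

Convert each endpoint to a unit vector on the sphere (x = cos φ cos λ, y = cos φ sin λ, z = sin φ).
The central angle between the endpoints is δ = arccos(p₁·p₂) ≈ 1.816 rad (104.0°).
Interpolate at f = 1/6 with slerp weights a = sin((1−f)δ)/sin δ ≈ 1.029, b = sin(fδ)/sin δ ≈ 0.307.
p = a·p₁ + b·p₂ ≈ (0.077, 0.228, -0.971); φ = arcsin(p_z) ≈ -76.08°, λ = atan2(p_y, p_x) ≈ 71.38°.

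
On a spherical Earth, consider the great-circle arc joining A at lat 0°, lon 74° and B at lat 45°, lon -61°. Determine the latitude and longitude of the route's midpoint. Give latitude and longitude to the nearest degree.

≈ lat 45°, lon 29°

Convert each endpoint to a unit vector on the sphere (x = cos φ cos λ, y = cos φ sin λ, z = sin φ).
The central angle between the endpoints is δ = arccos(p₁·p₂) ≈ 2.094 rad (120.0°).
Interpolate at f = 1/2 with slerp weights a = sin((1−f)δ)/sin δ ≈ 1.000, b = sin(fδ)/sin δ ≈ 1.000.
p = a·p₁ + b·p₂ ≈ (0.618, 0.343, 0.707); φ = arcsin(p_z) ≈ 45.00°, λ = atan2(p_y, p_x) ≈ 29.00°.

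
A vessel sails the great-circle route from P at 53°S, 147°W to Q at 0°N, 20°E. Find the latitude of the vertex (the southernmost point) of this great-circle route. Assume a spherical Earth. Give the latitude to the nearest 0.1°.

≈ 80.4°S

The great circle lies in the plane with unit normal n̂ = (p₁ × p₂)/|p₁ × p₂|.
Here n̂_z ≈ +0.167; the vertex latitude is φ_max = arccos|n̂_z| ≈ 80.4°.
Check via Clairaut: cos φ_max = |cos φ₁| · sin C = cos(53.0°)·sin(163.9°) ≈ 0.167, again giving ≈ 80.4°.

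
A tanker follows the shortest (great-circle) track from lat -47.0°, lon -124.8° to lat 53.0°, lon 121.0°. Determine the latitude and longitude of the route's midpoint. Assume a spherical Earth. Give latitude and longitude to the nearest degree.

Write both endpoints as unit vectors p₁, p₂ with components (cos φ cos λ, cos φ sin λ, sin φ).
The central angle between the endpoints is δ = arccos(p₁·p₂) ≈ 2.422 rad (138.8°).
Interpolate at f = 1/2 with slerp weights a = sin((1−f)δ)/sin δ ≈ 1.421, b = sin(fδ)/sin δ ≈ 1.421.
p = a·p₁ + b·p₂ ≈ (-0.993, -0.063, 0.096); φ = arcsin(p_z) ≈ 5.49°, λ = atan2(p_y, p_x) ≈ -176.39°.

≈ lat 5°, lon -176°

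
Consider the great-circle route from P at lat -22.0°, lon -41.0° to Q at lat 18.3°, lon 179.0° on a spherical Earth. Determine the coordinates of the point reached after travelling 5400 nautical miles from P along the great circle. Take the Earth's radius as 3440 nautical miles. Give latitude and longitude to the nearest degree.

≈ lat 2°, lon -130°

Write both endpoints as unit vectors p₁, p₂ with components (cos φ cos λ, cos φ sin λ, sin φ).
The central angle between the endpoints is δ = arccos(p₁·p₂) ≈ 2.485 rad (142.4°). The total great-circle distance is δ·R ≈ 2.485 × 3440 ≈ 8548 nmi, so the target fraction is f = 5400/8548 ≈ 0.632.
Interpolate at f ≈ 0.632 with slerp weights a = sin((1−f)δ)/sin δ ≈ 1.298, b = sin(fδ)/sin δ ≈ 1.638.
p = a·p₁ + b·p₂ ≈ (-0.646, -0.762, 0.028); φ = arcsin(p_z) ≈ 1.60°, λ = atan2(p_y, p_x) ≈ -130.29°.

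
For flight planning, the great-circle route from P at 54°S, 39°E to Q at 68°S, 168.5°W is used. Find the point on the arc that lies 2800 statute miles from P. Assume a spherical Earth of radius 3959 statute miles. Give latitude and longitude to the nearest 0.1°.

≈ 81.3°S, 155.5°E

Convert each endpoint to a unit vector on the sphere (x = cos φ cos λ, y = cos φ sin λ, z = sin φ).
The central angle between the endpoints is δ = arccos(p₁·p₂) ≈ 0.983 rad (56.3°). The total great-circle distance is δ·R ≈ 0.983 × 3959 ≈ 3890 mi, so the target fraction is f = 2800/3890 ≈ 0.720.
Interpolate at f ≈ 0.720 with slerp weights a = sin((1−f)δ)/sin δ ≈ 0.327, b = sin(fδ)/sin δ ≈ 0.781.
p = a·p₁ + b·p₂ ≈ (-0.137, 0.063, -0.989); φ = arcsin(p_z) ≈ -81.32°, λ = atan2(p_y, p_x) ≈ 155.50°.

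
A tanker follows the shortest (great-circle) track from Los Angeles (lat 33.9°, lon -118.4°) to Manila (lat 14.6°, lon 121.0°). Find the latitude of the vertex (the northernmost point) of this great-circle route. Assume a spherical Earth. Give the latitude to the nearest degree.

≈ 44°

The great circle lies in the plane with unit normal n̂ = (p₁ × p₂)/|p₁ × p₂|.
Here n̂_z ≈ -0.718; the vertex latitude is φ_max = arccos|n̂_z| ≈ 44.1°.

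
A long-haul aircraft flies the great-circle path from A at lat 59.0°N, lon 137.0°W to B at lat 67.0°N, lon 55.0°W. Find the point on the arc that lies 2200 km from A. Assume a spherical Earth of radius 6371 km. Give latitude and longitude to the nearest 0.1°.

≈ lat 69.4°N, lon 96.9°W

The haversine formula gives a central angle δ ≈ 0.615 rad (35.2°) between the endpoints. The total great-circle distance is δ·R ≈ 0.615 × 6371 ≈ 3915 km, so the target fraction is f = 2200/3915 ≈ 0.562.
Interpolate at f ≈ 0.562 with slerp weights a = sin((1−f)δ)/sin δ ≈ 0.461, b = sin(fδ)/sin δ ≈ 0.587.
p = a·p₁ + b·p₂ ≈ (-0.042, -0.350, 0.936); φ = arcsin(p_z) ≈ 69.36°, λ = atan2(p_y, p_x) ≈ -96.88°.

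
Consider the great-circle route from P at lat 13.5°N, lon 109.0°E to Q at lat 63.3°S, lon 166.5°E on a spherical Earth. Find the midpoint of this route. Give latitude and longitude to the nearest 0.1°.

≈ lat 27.4°S, lon 126.3°E

Convert each endpoint to a unit vector on the sphere (x = cos φ cos λ, y = cos φ sin λ, z = sin φ).
The central angle between the endpoints is δ = arccos(p₁·p₂) ≈ 1.545 rad (88.5°).
Interpolate at f = 1/2 with slerp weights a = sin((1−f)δ)/sin δ ≈ 0.698, b = sin(fδ)/sin δ ≈ 0.698.
p = a·p₁ + b·p₂ ≈ (-0.526, 0.715, -0.461); φ = arcsin(p_z) ≈ -27.43°, λ = atan2(p_y, p_x) ≈ 126.34°.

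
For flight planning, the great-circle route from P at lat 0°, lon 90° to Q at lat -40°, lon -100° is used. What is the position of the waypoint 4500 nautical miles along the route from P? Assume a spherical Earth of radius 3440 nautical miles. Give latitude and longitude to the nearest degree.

≈ lat -71°, lon 127°

Convert each endpoint to a unit vector on the sphere (x = cos φ cos λ, y = cos φ sin λ, z = sin φ).
The central angle between the endpoints is δ = arccos(p₁·p₂) ≈ 2.426 rad (139.0°). The total great-circle distance is δ·R ≈ 2.426 × 3440 ≈ 8344 nmi, so the target fraction is f = 4500/8344 ≈ 0.539.
Interpolate at f ≈ 0.539 with slerp weights a = sin((1−f)δ)/sin δ ≈ 1.370, b = sin(fδ)/sin δ ≈ 1.471.
p = a·p₁ + b·p₂ ≈ (-0.196, 0.260, -0.946); φ = arcsin(p_z) ≈ -71.03°, λ = atan2(p_y, p_x) ≈ 127.01°.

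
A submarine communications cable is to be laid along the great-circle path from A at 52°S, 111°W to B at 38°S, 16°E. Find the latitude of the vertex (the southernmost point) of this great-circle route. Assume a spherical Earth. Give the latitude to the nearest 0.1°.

≈ 66.7°S

The great circle lies in the plane with unit normal n̂ = (p₁ × p₂)/|p₁ × p₂|.
Here n̂_z ≈ +0.395; the vertex latitude is φ_max = arccos|n̂_z| ≈ 66.7°.
Check via Clairaut: cos φ_max = |cos φ₁| · sin C = cos(52.0°)·sin(140.1°) ≈ 0.395, again giving ≈ 66.7°.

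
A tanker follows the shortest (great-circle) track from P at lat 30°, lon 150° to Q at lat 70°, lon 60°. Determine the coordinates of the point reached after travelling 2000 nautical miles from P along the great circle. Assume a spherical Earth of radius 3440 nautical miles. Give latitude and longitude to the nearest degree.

Convert each endpoint to a unit vector on the sphere (x = cos φ cos λ, y = cos φ sin λ, z = sin φ).
The central angle between the endpoints is δ = arccos(p₁·p₂) ≈ 1.082 rad (62.0°). The total great-circle distance is δ·R ≈ 1.082 × 3440 ≈ 3721 nmi, so the target fraction is f = 2000/3721 ≈ 0.537.
Interpolate at f ≈ 0.537 with slerp weights a = sin((1−f)δ)/sin δ ≈ 0.543, b = sin(fδ)/sin δ ≈ 0.622.
p = a·p₁ + b·p₂ ≈ (-0.301, 0.420, 0.856); φ = arcsin(p_z) ≈ 58.90°, λ = atan2(p_y, p_x) ≈ 125.67°.

≈ lat 59°, lon 126°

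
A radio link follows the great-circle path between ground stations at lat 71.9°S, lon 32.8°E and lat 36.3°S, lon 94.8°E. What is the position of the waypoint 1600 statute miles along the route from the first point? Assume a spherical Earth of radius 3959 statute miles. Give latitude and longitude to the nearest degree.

≈ lat 58°S, lon 78°E

Write both endpoints as unit vectors p₁, p₂ with components (cos φ cos λ, cos φ sin λ, sin φ).
The central angle between the endpoints is δ = arccos(p₁·p₂) ≈ 0.823 rad (47.1°). The total great-circle distance is δ·R ≈ 0.823 × 3959 ≈ 3257 mi, so the target fraction is f = 1600/3257 ≈ 0.491.
Interpolate at f ≈ 0.491 with slerp weights a = sin((1−f)δ)/sin δ ≈ 0.554, b = sin(fδ)/sin δ ≈ 0.536.
p = a·p₁ + b·p₂ ≈ (0.109, 0.524, -0.845); φ = arcsin(p_z) ≈ -57.63°, λ = atan2(p_y, p_x) ≈ 78.29°.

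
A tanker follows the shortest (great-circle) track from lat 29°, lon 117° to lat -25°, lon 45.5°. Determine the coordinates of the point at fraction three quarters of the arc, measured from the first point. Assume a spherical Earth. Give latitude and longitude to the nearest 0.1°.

≈ lat -11.8°, lon 63.9°

From cos δ = sin φ₁ sin φ₂ + cos φ₁ cos φ₂ cos Δλ, the central angle is δ ≈ 1.524 rad (87.3°).
Interpolate at f = 3/4 with slerp weights a = sin((1−f)δ)/sin δ ≈ 0.372, b = sin(fδ)/sin δ ≈ 0.911.
p = a·p₁ + b·p₂ ≈ (0.431, 0.879, -0.204); φ = arcsin(p_z) ≈ -11.80°, λ = atan2(p_y, p_x) ≈ 63.89°.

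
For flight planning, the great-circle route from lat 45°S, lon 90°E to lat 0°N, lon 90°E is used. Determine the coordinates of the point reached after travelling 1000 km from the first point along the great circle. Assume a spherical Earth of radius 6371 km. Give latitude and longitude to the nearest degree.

Write both endpoints as unit vectors p₁, p₂ with components (cos φ cos λ, cos φ sin λ, sin φ).
The central angle between the endpoints is δ = arccos(p₁·p₂) ≈ 0.785 rad (45.0°). The total great-circle distance is δ·R ≈ 0.785 × 6371 ≈ 5004 km, so the target fraction is f = 1000/5004 ≈ 0.200.
Interpolate at f ≈ 0.200 with slerp weights a = sin((1−f)δ)/sin δ ≈ 0.831, b = sin(fδ)/sin δ ≈ 0.221.
p = a·p₁ + b·p₂ ≈ (0.000, 0.809, -0.588); φ = arcsin(p_z) ≈ -36.01°, λ = atan2(p_y, p_x) ≈ 90.00°.

≈ lat 36°S, lon 90°E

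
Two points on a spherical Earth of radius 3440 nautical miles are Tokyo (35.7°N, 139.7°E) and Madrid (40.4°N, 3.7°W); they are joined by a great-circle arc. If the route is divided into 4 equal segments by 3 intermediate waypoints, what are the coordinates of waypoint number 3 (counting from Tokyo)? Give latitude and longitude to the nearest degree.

Write both endpoints as unit vectors p₁, p₂ with components (cos φ cos λ, cos φ sin λ, sin φ).
The central angle between the endpoints is δ = arccos(p₁·p₂) ≈ 1.689 rad (96.8°).
Interpolate at f = 3/4 with slerp weights a = sin((1−f)δ)/sin δ ≈ 0.413, b = sin(fδ)/sin δ ≈ 0.961.
p = a·p₁ + b·p₂ ≈ (0.475, 0.170, 0.864); φ = arcsin(p_z) ≈ 59.73°, λ = atan2(p_y, p_x) ≈ 19.66°.

≈ (60°N, 20°E)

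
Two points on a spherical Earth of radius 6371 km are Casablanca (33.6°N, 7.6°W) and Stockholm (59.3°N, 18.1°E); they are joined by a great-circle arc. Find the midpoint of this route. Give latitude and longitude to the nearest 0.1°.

≈ 47.1°N, 2.1°E

Write both endpoints as unit vectors p₁, p₂ with components (cos φ cos λ, cos φ sin λ, sin φ).
The central angle between the endpoints is δ = arccos(p₁·p₂) ≈ 0.537 rad (30.8°).
Interpolate at f = 1/2 with slerp weights a = sin((1−f)δ)/sin δ ≈ 0.519, b = sin(fδ)/sin δ ≈ 0.519.
p = a·p₁ + b·p₂ ≈ (0.680, 0.025, 0.733); φ = arcsin(p_z) ≈ 47.13°, λ = atan2(p_y, p_x) ≈ 2.12°.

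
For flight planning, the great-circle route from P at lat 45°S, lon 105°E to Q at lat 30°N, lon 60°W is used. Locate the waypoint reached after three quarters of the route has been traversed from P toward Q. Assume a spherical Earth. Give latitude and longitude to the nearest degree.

Convert each endpoint to a unit vector on the sphere (x = cos φ cos λ, y = cos φ sin λ, z = sin φ).
The central angle between the endpoints is δ = arccos(p₁·p₂) ≈ 2.809 rad (160.9°).
Interpolate at f = 3/4 with slerp weights a = sin((1−f)δ)/sin δ ≈ 1.976, b = sin(fδ)/sin δ ≈ 2.631.
p = a·p₁ + b·p₂ ≈ (0.778, -0.624, -0.082); φ = arcsin(p_z) ≈ -4.69°, λ = atan2(p_y, p_x) ≈ -38.73°.

≈ lat 5°S, lon 39°W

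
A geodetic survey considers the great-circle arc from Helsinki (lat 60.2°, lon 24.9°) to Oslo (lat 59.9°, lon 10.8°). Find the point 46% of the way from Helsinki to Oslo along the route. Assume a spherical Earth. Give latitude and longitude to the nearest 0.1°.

The haversine formula gives a central angle δ ≈ 0.123 rad (7.0°) between the endpoints.
Interpolate at f = 0.46 with slerp weights a = sin((1−f)δ)/sin δ ≈ 0.541, b = sin(fδ)/sin δ ≈ 0.461.
p = a·p₁ + b·p₂ ≈ (0.471, 0.157, 0.868); φ = arcsin(p_z) ≈ 60.25°, λ = atan2(p_y, p_x) ≈ 18.38°.

≈ lat 60.2°, lon 18.4°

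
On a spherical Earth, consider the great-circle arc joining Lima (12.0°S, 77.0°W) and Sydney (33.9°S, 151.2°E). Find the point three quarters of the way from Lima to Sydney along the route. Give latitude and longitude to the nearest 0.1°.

≈ (46.5°S, 174.5°W)

Write both endpoints as unit vectors p₁, p₂ with components (cos φ cos λ, cos φ sin λ, sin φ).
The central angle between the endpoints is δ = arccos(p₁·p₂) ≈ 2.010 rad (115.2°).
Interpolate at f = 3/4 with slerp weights a = sin((1−f)δ)/sin δ ≈ 0.532, b = sin(fδ)/sin δ ≈ 1.103.
p = a·p₁ + b·p₂ ≈ (-0.685, -0.066, -0.726); φ = arcsin(p_z) ≈ -46.52°, λ = atan2(p_y, p_x) ≈ -174.48°.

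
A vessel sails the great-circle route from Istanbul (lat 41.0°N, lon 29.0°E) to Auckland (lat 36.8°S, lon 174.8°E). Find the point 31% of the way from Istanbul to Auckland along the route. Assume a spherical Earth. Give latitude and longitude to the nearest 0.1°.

Write both endpoints as unit vectors p₁, p₂ with components (cos φ cos λ, cos φ sin λ, sin φ).
The central angle between the endpoints is δ = arccos(p₁·p₂) ≈ 2.674 rad (153.2°).
Interpolate at f = 0.31 with slerp weights a = sin((1−f)δ)/sin δ ≈ 2.137, b = sin(fδ)/sin δ ≈ 1.637.
p = a·p₁ + b·p₂ ≈ (0.105, 0.901, 0.421); φ = arcsin(p_z) ≈ 24.93°, λ = atan2(p_y, p_x) ≈ 83.33°.

≈ lat 24.9°N, lon 83.3°E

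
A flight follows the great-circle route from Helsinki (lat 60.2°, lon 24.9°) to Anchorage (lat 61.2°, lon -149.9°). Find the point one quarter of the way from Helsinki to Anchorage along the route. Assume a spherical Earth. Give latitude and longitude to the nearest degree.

The haversine formula gives a central angle δ ≈ 1.022 rad (58.5°) between the endpoints.
Interpolate at f = 1/4 with slerp weights a = sin((1−f)δ)/sin δ ≈ 0.813, b = sin(fδ)/sin δ ≈ 0.296.
p = a·p₁ + b·p₂ ≈ (0.243, 0.099, 0.965); φ = arcsin(p_z) ≈ 74.80°, λ = atan2(p_y, p_x) ≈ 22.07°.

≈ lat 75°, lon 22°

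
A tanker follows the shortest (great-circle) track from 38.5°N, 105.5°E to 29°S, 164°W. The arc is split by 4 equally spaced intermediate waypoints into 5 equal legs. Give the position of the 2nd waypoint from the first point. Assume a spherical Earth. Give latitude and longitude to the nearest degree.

≈ 14°N, 146°E

From cos δ = sin φ₁ sin φ₂ + cos φ₁ cos φ₂ cos Δλ, the central angle is δ ≈ 1.884 rad (107.9°).
Interpolate at f = 2/5 with slerp weights a = sin((1−f)δ)/sin δ ≈ 0.951, b = sin(fδ)/sin δ ≈ 0.719.
p = a·p₁ + b·p₂ ≈ (-0.803, 0.544, 0.243); φ = arcsin(p_z) ≈ 14.07°, λ = atan2(p_y, p_x) ≈ 145.92°.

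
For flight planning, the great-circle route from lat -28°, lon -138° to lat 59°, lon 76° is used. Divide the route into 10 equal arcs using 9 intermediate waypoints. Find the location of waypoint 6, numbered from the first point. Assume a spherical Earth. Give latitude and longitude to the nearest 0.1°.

Convert each endpoint to a unit vector on the sphere (x = cos φ cos λ, y = cos φ sin λ, z = sin φ).
The central angle between the endpoints is δ = arccos(p₁·p₂) ≈ 2.465 rad (141.2°).
Interpolate at f = 6/10 with slerp weights a = sin((1−f)δ)/sin δ ≈ 1.331, b = sin(fδ)/sin δ ≈ 1.589.
p = a·p₁ + b·p₂ ≈ (-0.675, 0.008, 0.738); φ = arcsin(p_z) ≈ 47.53°, λ = atan2(p_y, p_x) ≈ 179.32°.

≈ lat 47.5°, lon 179.3°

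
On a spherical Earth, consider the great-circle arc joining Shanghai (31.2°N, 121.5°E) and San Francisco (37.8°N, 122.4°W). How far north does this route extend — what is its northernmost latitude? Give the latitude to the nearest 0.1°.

The great circle lies in the plane with unit normal n̂ = (p₁ × p₂)/|p₁ × p₂|.
Here n̂_z ≈ +0.607; the vertex latitude is φ_max = arccos|n̂_z| ≈ 52.6°.
Check via Clairaut: cos φ_max = |cos φ₁| · sin C = cos(31.2°)·sin(45.2°) ≈ 0.607, again giving ≈ 52.6°.

≈ 52.6°N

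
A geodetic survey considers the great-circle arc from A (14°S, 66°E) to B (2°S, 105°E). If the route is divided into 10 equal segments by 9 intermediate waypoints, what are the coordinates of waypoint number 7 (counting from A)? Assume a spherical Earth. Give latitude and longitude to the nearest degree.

Write both endpoints as unit vectors p₁, p₂ with components (cos φ cos λ, cos φ sin λ, sin φ).
The central angle between the endpoints is δ = arccos(p₁·p₂) ≈ 0.704 rad (40.4°).
Interpolate at f = 7/10 with slerp weights a = sin((1−f)δ)/sin δ ≈ 0.324, b = sin(fδ)/sin δ ≈ 0.731.
p = a·p₁ + b·p₂ ≈ (-0.061, 0.993, -0.104); φ = arcsin(p_z) ≈ -5.96°, λ = atan2(p_y, p_x) ≈ 93.53°.

≈ (6°S, 94°E)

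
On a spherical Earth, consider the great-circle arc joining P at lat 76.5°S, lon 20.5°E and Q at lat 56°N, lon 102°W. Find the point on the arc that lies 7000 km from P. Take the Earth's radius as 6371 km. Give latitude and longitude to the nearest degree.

Convert each endpoint to a unit vector on the sphere (x = cos φ cos λ, y = cos φ sin λ, z = sin φ).
The central angle between the endpoints is δ = arccos(p₁·p₂) ≈ 2.639 rad (151.2°). The total great-circle distance is δ·R ≈ 2.639 × 6371 ≈ 16812 km, so the target fraction is f = 7000/16812 ≈ 0.416.
Interpolate at f ≈ 0.416 with slerp weights a = sin((1−f)δ)/sin δ ≈ 2.074, b = sin(fδ)/sin δ ≈ 1.848.
p = a·p₁ + b·p₂ ≈ (0.239, -0.841, -0.485); φ = arcsin(p_z) ≈ -28.99°, λ = atan2(p_y, p_x) ≈ -74.16°.

≈ lat 29°S, lon 74°W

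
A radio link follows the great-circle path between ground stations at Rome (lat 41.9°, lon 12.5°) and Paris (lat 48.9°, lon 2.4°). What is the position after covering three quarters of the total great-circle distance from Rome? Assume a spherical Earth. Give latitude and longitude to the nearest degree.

≈ lat 47°, lon 5°

Write both endpoints as unit vectors p₁, p₂ with components (cos φ cos λ, cos φ sin λ, sin φ).
The central angle between the endpoints is δ = arccos(p₁·p₂) ≈ 0.174 rad (9.9°).
Interpolate at f = 3/4 with slerp weights a = sin((1−f)δ)/sin δ ≈ 0.251, b = sin(fδ)/sin δ ≈ 0.752.
p = a·p₁ + b·p₂ ≈ (0.676, 0.061, 0.734); φ = arcsin(p_z) ≈ 47.24°, λ = atan2(p_y, p_x) ≈ 5.17°.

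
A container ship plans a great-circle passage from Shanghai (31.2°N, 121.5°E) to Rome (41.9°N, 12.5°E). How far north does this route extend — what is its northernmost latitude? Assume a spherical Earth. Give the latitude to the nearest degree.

The great circle lies in the plane with unit normal n̂ = (p₁ × p₂)/|p₁ × p₂|.
Here n̂_z ≈ -0.608; the vertex latitude is φ_max = arccos|n̂_z| ≈ 52.6°.

≈ 53°N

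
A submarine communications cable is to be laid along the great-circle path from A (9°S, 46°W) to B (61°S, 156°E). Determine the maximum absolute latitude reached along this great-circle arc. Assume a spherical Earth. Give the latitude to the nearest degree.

≈ 79°S

The great circle lies in the plane with unit normal n̂ = (p₁ × p₂)/|p₁ × p₂|.
Here n̂_z ≈ -0.188; the vertex latitude is φ_max = arccos|n̂_z| ≈ 79.1°.
Check via Clairaut: cos φ_max = |cos φ₁| · sin C = cos(9.0°)·sin(169.0°) ≈ 0.188, again giving ≈ 79.1°.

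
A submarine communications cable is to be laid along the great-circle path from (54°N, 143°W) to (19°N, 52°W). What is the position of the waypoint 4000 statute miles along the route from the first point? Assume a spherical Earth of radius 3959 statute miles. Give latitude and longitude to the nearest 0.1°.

≈ (32.4°N, 64.4°W)

Convert each endpoint to a unit vector on the sphere (x = cos φ cos λ, y = cos φ sin λ, z = sin φ).
The central angle between the endpoints is δ = arccos(p₁·p₂) ≈ 1.314 rad (75.3°). The total great-circle distance is δ·R ≈ 1.314 × 3959 ≈ 5203 mi, so the target fraction is f = 4000/5203 ≈ 0.769.
Interpolate at f ≈ 0.769 with slerp weights a = sin((1−f)δ)/sin δ ≈ 0.309, b = sin(fδ)/sin δ ≈ 0.876.
p = a·p₁ + b·p₂ ≈ (0.364, -0.762, 0.535); φ = arcsin(p_z) ≈ 32.37°, λ = atan2(p_y, p_x) ≈ -64.43°.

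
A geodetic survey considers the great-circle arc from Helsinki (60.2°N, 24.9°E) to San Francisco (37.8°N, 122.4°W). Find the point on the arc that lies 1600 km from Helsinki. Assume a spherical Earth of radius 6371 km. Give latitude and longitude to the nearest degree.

≈ (72°N, 4°E)

Write both endpoints as unit vectors p₁, p₂ with components (cos φ cos λ, cos φ sin λ, sin φ).
The central angle between the endpoints is δ = arccos(p₁·p₂) ≈ 1.368 rad (78.4°). The total great-circle distance is δ·R ≈ 1.368 × 6371 ≈ 8716 km, so the target fraction is f = 1600/8716 ≈ 0.184.
Interpolate at f ≈ 0.184 with slerp weights a = sin((1−f)δ)/sin δ ≈ 0.918, b = sin(fδ)/sin δ ≈ 0.254.
p = a·p₁ + b·p₂ ≈ (0.306, 0.023, 0.952); φ = arcsin(p_z) ≈ 72.12°, λ = atan2(p_y, p_x) ≈ 4.25°.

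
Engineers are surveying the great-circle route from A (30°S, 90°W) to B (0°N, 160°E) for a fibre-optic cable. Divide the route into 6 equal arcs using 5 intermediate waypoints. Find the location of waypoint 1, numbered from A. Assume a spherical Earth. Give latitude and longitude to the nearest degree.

≈ (32°S, 111°W)

Convert each endpoint to a unit vector on the sphere (x = cos φ cos λ, y = cos φ sin λ, z = sin φ).
The central angle between the endpoints is δ = arccos(p₁·p₂) ≈ 1.872 rad (107.2°).
Interpolate at f = 1/6 with slerp weights a = sin((1−f)δ)/sin δ ≈ 1.047, b = sin(fδ)/sin δ ≈ 0.321.
p = a·p₁ + b·p₂ ≈ (-0.302, -0.797, -0.523); φ = arcsin(p_z) ≈ -31.56°, λ = atan2(p_y, p_x) ≈ -110.75°.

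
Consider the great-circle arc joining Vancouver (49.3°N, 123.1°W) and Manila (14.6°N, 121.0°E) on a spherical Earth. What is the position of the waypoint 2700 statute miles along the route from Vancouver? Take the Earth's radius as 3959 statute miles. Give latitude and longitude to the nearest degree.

Convert each endpoint to a unit vector on the sphere (x = cos φ cos λ, y = cos φ sin λ, z = sin φ).
The central angle between the endpoints is δ = arccos(p₁·p₂) ≈ 1.655 rad (94.8°). The total great-circle distance is δ·R ≈ 1.655 × 3959 ≈ 6554 mi, so the target fraction is f = 2700/6554 ≈ 0.412.
Interpolate at f ≈ 0.412 with slerp weights a = sin((1−f)δ)/sin δ ≈ 0.830, b = sin(fδ)/sin δ ≈ 0.633.
p = a·p₁ + b·p₂ ≈ (-0.611, 0.071, 0.789); φ = arcsin(p_z) ≈ 52.05°, λ = atan2(p_y, p_x) ≈ 173.33°.

≈ 52°N, 173°E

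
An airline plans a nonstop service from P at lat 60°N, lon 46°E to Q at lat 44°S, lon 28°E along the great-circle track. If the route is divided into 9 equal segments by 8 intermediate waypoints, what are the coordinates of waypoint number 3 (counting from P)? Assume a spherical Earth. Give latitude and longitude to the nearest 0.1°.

≈ lat 25.5°N, lon 37.6°E

Write both endpoints as unit vectors p₁, p₂ with components (cos φ cos λ, cos φ sin λ, sin φ).
The central angle between the endpoints is δ = arccos(p₁·p₂) ≈ 1.833 rad (105.0°).
Interpolate at f = 3/9 with slerp weights a = sin((1−f)δ)/sin δ ≈ 0.973, b = sin(fδ)/sin δ ≈ 0.594.
p = a·p₁ + b·p₂ ≈ (0.715, 0.551, 0.430); φ = arcsin(p_z) ≈ 25.47°, λ = atan2(p_y, p_x) ≈ 37.59°.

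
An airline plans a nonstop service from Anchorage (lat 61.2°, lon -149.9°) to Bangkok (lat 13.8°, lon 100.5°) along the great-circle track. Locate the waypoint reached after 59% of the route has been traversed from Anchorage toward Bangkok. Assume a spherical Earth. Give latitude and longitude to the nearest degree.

From cos δ = sin φ₁ sin φ₂ + cos φ₁ cos φ₂ cos Δλ, the central angle is δ ≈ 1.519 rad (87.0°).
Interpolate at f = 0.59 with slerp weights a = sin((1−f)δ)/sin δ ≈ 0.584, b = sin(fδ)/sin δ ≈ 0.782.
p = a·p₁ + b·p₂ ≈ (-0.382, 0.606, 0.698); φ = arcsin(p_z) ≈ 44.29°, λ = atan2(p_y, p_x) ≈ 122.23°.

≈ lat 44°, lon 122°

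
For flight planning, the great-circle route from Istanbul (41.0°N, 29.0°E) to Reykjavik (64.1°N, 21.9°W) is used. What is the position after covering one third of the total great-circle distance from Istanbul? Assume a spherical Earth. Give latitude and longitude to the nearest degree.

≈ 51°N, 18°E

From cos δ = sin φ₁ sin φ₂ + cos φ₁ cos φ₂ cos Δλ, the central angle is δ ≈ 0.647 rad (37.1°).
Interpolate at f = 1/3 with slerp weights a = sin((1−f)δ)/sin δ ≈ 0.694, b = sin(fδ)/sin δ ≈ 0.355.
p = a·p₁ + b·p₂ ≈ (0.602, 0.196, 0.774); φ = arcsin(p_z) ≈ 50.75°, λ = atan2(p_y, p_x) ≈ 18.04°.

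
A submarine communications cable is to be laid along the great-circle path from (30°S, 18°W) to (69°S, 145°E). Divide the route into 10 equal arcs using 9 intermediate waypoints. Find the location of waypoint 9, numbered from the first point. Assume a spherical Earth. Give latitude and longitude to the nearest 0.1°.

≈ (76.6°S, 136.1°E)

The haversine formula gives a central angle δ ≈ 1.400 rad (80.2°) between the endpoints.
Interpolate at f = 9/10 with slerp weights a = sin((1−f)δ)/sin δ ≈ 0.142, b = sin(fδ)/sin δ ≈ 0.966.
p = a·p₁ + b·p₂ ≈ (-0.167, 0.161, -0.973); φ = arcsin(p_z) ≈ -76.60°, λ = atan2(p_y, p_x) ≈ 136.10°.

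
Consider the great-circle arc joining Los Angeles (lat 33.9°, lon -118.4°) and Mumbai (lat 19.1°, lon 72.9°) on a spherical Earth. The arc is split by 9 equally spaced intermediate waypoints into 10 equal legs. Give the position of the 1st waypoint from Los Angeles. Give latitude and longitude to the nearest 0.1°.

≈ lat 46.1°, lon -122.5°

Convert each endpoint to a unit vector on the sphere (x = cos φ cos λ, y = cos φ sin λ, z = sin φ).
The central angle between the endpoints is δ = arccos(p₁·p₂) ≈ 2.198 rad (125.9°).
Interpolate at f = 1/10 with slerp weights a = sin((1−f)δ)/sin δ ≈ 1.134, b = sin(fδ)/sin δ ≈ 0.269.
p = a·p₁ + b·p₂ ≈ (-0.373, -0.585, 0.720); φ = arcsin(p_z) ≈ 46.09°, λ = atan2(p_y, p_x) ≈ -122.52°.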